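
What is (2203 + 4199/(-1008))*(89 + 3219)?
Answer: 1832983475/252 ≈ 7.2737e+6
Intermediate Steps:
(2203 + 4199/(-1008))*(89 + 3219) = (2203 + 4199*(-1/1008))*3308 = (2203 - 4199/1008)*3308 = (2216425/1008)*3308 = 1832983475/252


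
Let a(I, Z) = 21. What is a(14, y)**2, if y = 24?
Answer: 441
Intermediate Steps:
a(14, y)**2 = 21**2 = 441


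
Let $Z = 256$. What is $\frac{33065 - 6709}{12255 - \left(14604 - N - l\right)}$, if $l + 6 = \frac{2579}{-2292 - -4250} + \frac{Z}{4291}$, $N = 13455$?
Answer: $\frac{221437260968}{93271303537} \approx 2.3741$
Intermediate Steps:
$l = - \frac{38842931}{8401778}$ ($l = -6 + \left(\frac{2579}{-2292 - -4250} + \frac{256}{4291}\right) = -6 + \left(\frac{2579}{-2292 + 4250} + 256 \cdot \frac{1}{4291}\right) = -6 + \left(\frac{2579}{1958} + \frac{256}{4291}\right) = -6 + \frac{11567737}{8401778} = - \frac{38842931}{8401778} \approx -4.6232$)
$\frac{33065 - 6709}{12255 - \left(14604 - N - l\right)} = \frac{33065 - 6709}{12255 + \left(\left(13455 - \frac{38842931}{8401778}\right) - 14604\right)} = \frac{26356}{12255 + \left(\frac{113007080059}{8401778} - 14604\right)} = \frac{26356}{12255 - \frac{9692485853}{8401778}} = \frac{26356}{\frac{93271303537}{8401778}} = 26356 \cdot \frac{8401778}{93271303537} = \frac{221437260968}{93271303537}$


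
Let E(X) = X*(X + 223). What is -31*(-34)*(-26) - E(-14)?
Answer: -24478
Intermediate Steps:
E(X) = X*(223 + X)
-31*(-34)*(-26) - E(-14) = -31*(-34)*(-26) - (-14)*(223 - 14) = 1054*(-26) - (-14)*209 = -27404 - 1*(-2926) = -27404 + 2926 = -24478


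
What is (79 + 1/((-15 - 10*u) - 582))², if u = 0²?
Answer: 2224254244/356409 ≈ 6240.7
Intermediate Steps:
u = 0
(79 + 1/((-15 - 10*u) - 582))² = (79 + 1/((-15 - 10*0) - 582))² = (79 + 1/((-15 + 0) - 582))² = (79 + 1/(-15 - 582))² = (79 + 1/(-597))² = (79 - 1/597)² = (47162/597)² = 2224254244/356409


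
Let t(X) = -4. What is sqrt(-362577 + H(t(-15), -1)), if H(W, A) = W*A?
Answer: I*sqrt(362573) ≈ 602.14*I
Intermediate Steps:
H(W, A) = A*W
sqrt(-362577 + H(t(-15), -1)) = sqrt(-362577 - 1*(-4)) = sqrt(-362577 + 4) = sqrt(-362573) = I*sqrt(362573)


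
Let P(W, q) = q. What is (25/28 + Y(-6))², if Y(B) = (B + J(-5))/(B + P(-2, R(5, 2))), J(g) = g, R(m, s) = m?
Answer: 110889/784 ≈ 141.44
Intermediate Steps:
Y(B) = (-5 + B)/(5 + B) (Y(B) = (B - 5)/(B + 5) = (-5 + B)/(5 + B))
(25/28 + Y(-6))² = (25/28 + (-5 - 6)/(5 - 6))² = (25*(1/28) - 11/(-1))² = (25/28 - 1*(-11))² = (25/28 + 11)² = (333/28)² = 110889/784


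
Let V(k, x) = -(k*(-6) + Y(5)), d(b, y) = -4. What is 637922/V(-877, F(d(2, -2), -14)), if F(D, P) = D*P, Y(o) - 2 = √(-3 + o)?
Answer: -1679010704/13854847 + 318961*√2/13854847 ≈ -121.15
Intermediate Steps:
Y(o) = 2 + √(-3 + o)
V(k, x) = -2 - √2 + 6*k (V(k, x) = -(k*(-6) + (2 + √(-3 + 5))) = -(-6*k + (2 + √2)) = -(2 + √2 - 6*k) = -2 - √2 + 6*k)
637922/V(-877, F(d(2, -2), -14)) = 637922/(-2 - √2 + 6*(-877)) = 637922/(-2 - √2 - 5262) = 637922/(-5264 - √2)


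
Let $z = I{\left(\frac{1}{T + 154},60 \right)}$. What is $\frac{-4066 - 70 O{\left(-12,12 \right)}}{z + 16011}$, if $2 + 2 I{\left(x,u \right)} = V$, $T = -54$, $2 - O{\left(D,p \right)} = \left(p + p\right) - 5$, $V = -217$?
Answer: $- \frac{5752}{31803} \approx -0.18086$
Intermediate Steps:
$O{\left(D,p \right)} = 7 - 2 p$ ($O{\left(D,p \right)} = 2 - \left(\left(p + p\right) - 5\right) = 2 - \left(2 p - 5\right) = 2 - \left(-5 + 2 p\right) = 7 - 2 p$)
$I{\left(x,u \right)} = - \frac{219}{2}$ ($I{\left(x,u \right)} = -1 + \frac{1}{2} \left(-217\right) = -1 - \frac{217}{2} = - \frac{219}{2}$)
$z = - \frac{219}{2} \approx -109.5$
$\frac{-4066 - 70 O{\left(-12,12 \right)}}{z + 16011} = \frac{-4066 - 70 \left(7 - 24\right)}{- \frac{219}{2} + 16011} = \frac{-4066 - 70 \left(7 - 24\right)}{\frac{31803}{2}} = \left(-4066 - -1190\right) \frac{2}{31803} = \left(-4066 + 1190\right) \frac{2}{31803} = \left(-2876\right) \frac{2}{31803} = - \frac{5752}{31803}$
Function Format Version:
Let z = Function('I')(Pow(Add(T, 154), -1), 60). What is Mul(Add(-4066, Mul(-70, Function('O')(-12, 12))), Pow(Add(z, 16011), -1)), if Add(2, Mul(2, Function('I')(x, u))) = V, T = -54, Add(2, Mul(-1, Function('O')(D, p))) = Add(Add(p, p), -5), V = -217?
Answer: Rational(-5752, 31803) ≈ -0.18086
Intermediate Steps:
Function('O')(D, p) = Add(7, Mul(-2, p)) (Function('O')(D, p) = Add(2, Mul(-1, Add(Add(p, p), -5))) = Add(2, Mul(-1, Add(Mul(2, p), -5))) = Add(2, Mul(-1, Add(-5, Mul(2, p)))) = Add(2, Add(5, Mul(-2, p))) = Add(7, Mul(-2, p)))
Function('I')(x, u) = Rational(-219, 2) (Function('I')(x, u) = Add(-1, Mul(Rational(1, 2), -217)) = Add(-1, Rational(-217, 2)) = Rational(-219, 2))
z = Rational(-219, 2) ≈ -109.50
Mul(Add(-4066, Mul(-70, Function('O')(-12, 12))), Pow(Add(z, 16011), -1)) = Mul(Add(-4066, Mul(-70, Add(7, Mul(-2, 12)))), Pow(Add(Rational(-219, 2), 16011), -1)) = Mul(Add(-4066, Mul(-70, Add(7, -24))), Pow(Rational(31803, 2), -1)) = Mul(Add(-4066, Mul(-70, -17)), Rational(2, 31803)) = Mul(Add(-4066, 1190), Rational(2, 31803)) = Mul(-2876, Rational(2, 31803)) = Rational(-5752, 31803)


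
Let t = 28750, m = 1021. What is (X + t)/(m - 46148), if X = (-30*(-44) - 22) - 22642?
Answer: -7406/45127 ≈ -0.16411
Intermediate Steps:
X = -21344 (X = (1320 - 22) - 22642 = 1298 - 22642 = -21344)
(X + t)/(m - 46148) = (-21344 + 28750)/(1021 - 46148) = 7406/(-45127) = 7406*(-1/45127) = -7406/45127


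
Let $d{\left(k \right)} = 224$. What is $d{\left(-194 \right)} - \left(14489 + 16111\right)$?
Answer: $-30376$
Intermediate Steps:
$d{\left(-194 \right)} - \left(14489 + 16111\right) = 224 - \left(14489 + 16111\right) = 224 - 30600 = -30376$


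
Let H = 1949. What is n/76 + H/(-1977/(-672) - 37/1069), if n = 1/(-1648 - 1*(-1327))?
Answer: 1265067362049/1887120052 ≈ 670.37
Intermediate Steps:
n = -1/321 (n = 1/(-1648 + 1327) = 1/(-321) = -1/321 ≈ -0.0031153)
n/76 + H/(-1977/(-672) - 37/1069) = -1/321/76 + 1949/(-1977/(-672) - 37/1069) = -1/321*1/76 + 1949/(-1977*(-1/672) - 37*1/1069) = -1/24396 + 1949/(659/224 - 37/1069) = -1/24396 + 1949/(696183/239456) = -1/24396 + 1949*(239456/696183) = -1/24396 + 466699744/696183 = 1265067362049/1887120052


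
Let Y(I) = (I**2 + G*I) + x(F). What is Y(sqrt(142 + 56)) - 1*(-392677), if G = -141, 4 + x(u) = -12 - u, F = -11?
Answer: 392870 - 423*sqrt(22) ≈ 3.9089e+5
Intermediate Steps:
x(u) = -16 - u (x(u) = -4 + (-12 - u) = -16 - u)
Y(I) = -5 + I**2 - 141*I (Y(I) = (I**2 - 141*I) + (-16 - 1*(-11)) = (I**2 - 141*I) + (-16 + 11) = (I**2 - 141*I) - 5 = -5 + I**2 - 141*I)
Y(sqrt(142 + 56)) - 1*(-392677) = (-5 + (sqrt(142 + 56))**2 - 141*sqrt(142 + 56)) - 1*(-392677) = (-5 + (sqrt(198))**2 - 423*sqrt(22)) + 392677 = (-5 + (3*sqrt(22))**2 - 423*sqrt(22)) + 392677 = (-5 + 198 - 423*sqrt(22)) + 392677 = (193 - 423*sqrt(22)) + 392677 = 392870 - 423*sqrt(22)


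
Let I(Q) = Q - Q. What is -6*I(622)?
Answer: 0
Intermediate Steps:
I(Q) = 0
-6*I(622) = -6*0 = 0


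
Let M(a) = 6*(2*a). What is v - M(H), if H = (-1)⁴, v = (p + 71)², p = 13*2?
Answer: 9397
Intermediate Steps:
p = 26
v = 9409 (v = (26 + 71)² = 97² = 9409)
H = 1
M(a) = 12*a
v - M(H) = 9409 - 12 = 9397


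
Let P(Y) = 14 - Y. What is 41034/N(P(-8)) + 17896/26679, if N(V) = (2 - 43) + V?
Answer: -1094406062/506901 ≈ -2159.0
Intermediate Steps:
N(V) = -41 + V
41034/N(P(-8)) + 17896/26679 = 41034/(-41 + (14 - 1*(-8))) + 17896/26679 = 41034/(-41 + (14 + 8)) + 17896*(1/26679) = 41034/(-41 + 22) + 17896/26679 = 41034/(-19) + 17896/26679 = 41034*(-1/19) + 17896/26679 = -41034/19 + 17896/26679 = -1094406062/506901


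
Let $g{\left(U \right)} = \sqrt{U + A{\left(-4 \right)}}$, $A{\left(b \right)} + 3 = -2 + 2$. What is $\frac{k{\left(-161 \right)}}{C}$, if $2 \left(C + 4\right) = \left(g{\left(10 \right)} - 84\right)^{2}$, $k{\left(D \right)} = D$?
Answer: $- \frac{2271710}{49575457} - \frac{54096 \sqrt{7}}{49575457} \approx -0.04871$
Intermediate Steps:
$A{\left(b \right)} = -3$ ($A{\left(b \right)} = -3 + \left(-2 + 2\right) = -3 + 0 = -3$)
$g{\left(U \right)} = \sqrt{-3 + U}$ ($g{\left(U \right)} = \sqrt{U - 3} = \sqrt{-3 + U}$)
$C = -4 + \frac{\left(-84 + \sqrt{7}\right)^{2}}{2}$ ($C = -4 + \frac{\left(\sqrt{-3 + 10} - 84\right)^{2}}{2} = -4 + \frac{\left(\sqrt{7} - 84\right)^{2}}{2} = -4 + \frac{\left(-84 + \sqrt{7}\right)^{2}}{2} \approx 3305.3$)
$\frac{k{\left(-161 \right)}}{C} = - \frac{161}{\frac{7055}{2} - 84 \sqrt{7}}$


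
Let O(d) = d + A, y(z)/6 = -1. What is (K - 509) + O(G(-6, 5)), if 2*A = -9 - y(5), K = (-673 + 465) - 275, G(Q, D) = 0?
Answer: -1987/2 ≈ -993.50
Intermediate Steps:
y(z) = -6 (y(z) = 6*(-1) = -6)
K = -483 (K = -208 - 275 = -483)
A = -3/2 (A = (-9 - 1*(-6))/2 = (-9 + 6)/2 = (½)*(-3) = -3/2 ≈ -1.5000)
O(d) = -3/2 + d (O(d) = d - 3/2 = -3/2 + d)
(K - 509) + O(G(-6, 5)) = (-483 - 509) + (-3/2 + 0) = -992 - 3/2 = -1987/2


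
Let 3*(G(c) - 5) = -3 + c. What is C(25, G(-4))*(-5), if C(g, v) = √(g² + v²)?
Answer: -5*√5689/3 ≈ -125.71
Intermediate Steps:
G(c) = 4 + c/3 (G(c) = 5 + (-3 + c)/3 = 5 + (-1 + c/3) = 4 + c/3)
C(25, G(-4))*(-5) = √(25² + (4 + (⅓)*(-4))²)*(-5) = √(625 + (4 - 4/3)²)*(-5) = √(625 + (8/3)²)*(-5) = √(625 + 64/9)*(-5) = √(5689/9)*(-5) = (√5689/3)*(-5) = -5*√5689/3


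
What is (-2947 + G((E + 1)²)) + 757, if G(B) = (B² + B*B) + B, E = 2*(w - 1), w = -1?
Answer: -2019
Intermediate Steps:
E = -4 (E = 2*(-1 - 1) = 2*(-2) = -4)
G(B) = B + 2*B² (G(B) = (B² + B²) + B = 2*B² + B = B + 2*B²)
(-2947 + G((E + 1)²)) + 757 = (-2947 + (-4 + 1)²*(1 + 2*(-4 + 1)²)) + 757 = (-2947 + (-3)²*(1 + 2*(-3)²)) + 757 = (-2947 + 9*(1 + 2*9)) + 757 = (-2947 + 9*(1 + 18)) + 757 = (-2947 + 9*19) + 757 = (-2947 + 171) + 757 = -2776 + 757 = -2019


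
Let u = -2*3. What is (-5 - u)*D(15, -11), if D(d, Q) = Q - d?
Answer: -26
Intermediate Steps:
u = -6
(-5 - u)*D(15, -11) = (-5 - 1*(-6))*(-11 - 1*15) = (-5 + 6)*(-11 - 15) = 1*(-26) = -26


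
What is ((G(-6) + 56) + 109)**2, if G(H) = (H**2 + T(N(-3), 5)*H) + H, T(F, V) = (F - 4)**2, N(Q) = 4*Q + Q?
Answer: 3884841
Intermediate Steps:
N(Q) = 5*Q
T(F, V) = (-4 + F)**2
G(H) = H**2 + 362*H (G(H) = (H**2 + (-4 + 5*(-3))**2*H) + H = (H**2 + (-4 - 15)**2*H) + H = (H**2 + (-19)**2*H) + H = (H**2 + 361*H) + H = H**2 + 362*H)
((G(-6) + 56) + 109)**2 = ((-6*(362 - 6) + 56) + 109)**2 = ((-6*356 + 56) + 109)**2 = ((-2136 + 56) + 109)**2 = (-2080 + 109)**2 = (-1971)**2 = 3884841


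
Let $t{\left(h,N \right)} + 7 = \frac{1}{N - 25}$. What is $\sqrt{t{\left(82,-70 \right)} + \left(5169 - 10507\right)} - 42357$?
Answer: $-42357 + \frac{8 i \sqrt{753730}}{95} \approx -42357.0 + 73.11 i$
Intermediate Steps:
$t{\left(h,N \right)} = -7 + \frac{1}{-25 + N}$ ($t{\left(h,N \right)} = -7 + \frac{1}{N - 25} = -7 + \frac{1}{-25 + N}$)
$\sqrt{t{\left(82,-70 \right)} + \left(5169 - 10507\right)} - 42357 = \sqrt{\frac{176 - -490}{-25 - 70} + \left(5169 - 10507\right)} - 42357 = \sqrt{\frac{176 + 490}{-95} + \left(5169 - 10507\right)} - 42357 = \sqrt{\left(- \frac{1}{95}\right) 666 - 5338} - 42357 = \sqrt{- \frac{666}{95} - 5338} - 42357 = \sqrt{- \frac{507776}{95}} - 42357 = \frac{8 i \sqrt{753730}}{95} - 42357 = -42357 + \frac{8 i \sqrt{753730}}{95}$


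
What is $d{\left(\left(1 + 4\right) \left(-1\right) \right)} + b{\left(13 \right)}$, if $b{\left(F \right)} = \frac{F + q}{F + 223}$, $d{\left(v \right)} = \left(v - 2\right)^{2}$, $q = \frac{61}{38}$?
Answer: $\frac{439987}{8968} \approx 49.062$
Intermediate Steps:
$q = \frac{61}{38}$ ($q = 61 \cdot \frac{1}{38} = \frac{61}{38} \approx 1.6053$)
$d{\left(v \right)} = \left(-2 + v\right)^{2}$
$b{\left(F \right)} = \frac{\frac{61}{38} + F}{223 + F}$ ($b{\left(F \right)} = \frac{F + \frac{61}{38}}{F + 223} = \frac{\frac{61}{38} + F}{223 + F}$)
$d{\left(\left(1 + 4\right) \left(-1\right) \right)} + b{\left(13 \right)} = \left(-2 + \left(1 + 4\right) \left(-1\right)\right)^{2} + \frac{\frac{61}{38} + 13}{223 + 13} = \left(-2 + 5 \left(-1\right)\right)^{2} + \frac{1}{236} \cdot \frac{555}{38} = \left(-2 - 5\right)^{2} + \frac{1}{236} \cdot \frac{555}{38} = \left(-7\right)^{2} + \frac{555}{8968} = 49 + \frac{555}{8968} = \frac{439987}{8968}$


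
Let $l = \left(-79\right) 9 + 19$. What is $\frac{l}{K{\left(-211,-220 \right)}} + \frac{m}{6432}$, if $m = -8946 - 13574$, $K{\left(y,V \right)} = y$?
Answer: $- \frac{37597}{169644} \approx -0.22162$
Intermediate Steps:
$m = -22520$ ($m = -8946 - 13574 = -22520$)
$l = -692$ ($l = -711 + 19 = -692$)
$\frac{l}{K{\left(-211,-220 \right)}} + \frac{m}{6432} = - \frac{692}{-211} - \frac{22520}{6432} = \left(-692\right) \left(- \frac{1}{211}\right) - \frac{2815}{804} = \frac{692}{211} - \frac{2815}{804} = - \frac{37597}{169644}$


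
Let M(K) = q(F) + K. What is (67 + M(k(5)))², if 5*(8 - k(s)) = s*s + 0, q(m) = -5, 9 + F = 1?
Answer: 4225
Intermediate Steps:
F = -8 (F = -9 + 1 = -8)
k(s) = 8 - s²/5 (k(s) = 8 - (s*s + 0)/5 = 8 - (s² + 0)/5 = 8 - s²/5)
M(K) = -5 + K
(67 + M(k(5)))² = (67 + (-5 + (8 - ⅕*5²)))² = (67 + (-5 + (8 - ⅕*25)))² = (67 + (-5 + (8 - 5)))² = (67 + (-5 + 3))² = (67 - 2)² = 65² = 4225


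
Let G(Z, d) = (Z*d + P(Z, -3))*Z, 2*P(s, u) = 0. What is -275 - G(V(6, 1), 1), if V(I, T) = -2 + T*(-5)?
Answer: -324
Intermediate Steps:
P(s, u) = 0 (P(s, u) = (½)*0 = 0)
V(I, T) = -2 - 5*T
G(Z, d) = d*Z² (G(Z, d) = (Z*d + 0)*Z = (Z*d)*Z = d*Z²)
-275 - G(V(6, 1), 1) = -275 - (-2 - 5*1)² = -275 - (-2 - 5)² = -275 - (-7)² = -275 - 49 = -324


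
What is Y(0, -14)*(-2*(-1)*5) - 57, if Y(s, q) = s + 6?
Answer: 3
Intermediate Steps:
Y(s, q) = 6 + s
Y(0, -14)*(-2*(-1)*5) - 57 = (6 + 0)*(-2*(-1)*5) - 57 = 6*(2*5) - 57 = 6*10 - 57 = 60 - 57 = 3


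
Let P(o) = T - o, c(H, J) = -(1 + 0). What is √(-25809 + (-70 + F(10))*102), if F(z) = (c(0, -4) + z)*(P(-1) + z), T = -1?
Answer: 3*I*√2641 ≈ 154.17*I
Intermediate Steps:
c(H, J) = -1 (c(H, J) = -1*1 = -1)
P(o) = -1 - o
F(z) = z*(-1 + z) (F(z) = (-1 + z)*((-1 - 1*(-1)) + z) = (-1 + z)*((-1 + 1) + z) = (-1 + z)*(0 + z) = (-1 + z)*z = z*(-1 + z))
√(-25809 + (-70 + F(10))*102) = √(-25809 + (-70 + 10*(-1 + 10))*102) = √(-25809 + (-70 + 10*9)*102) = √(-25809 + (-70 + 90)*102) = √(-25809 + 20*102) = √(-25809 + 2040) = √(-23769) = 3*I*√2641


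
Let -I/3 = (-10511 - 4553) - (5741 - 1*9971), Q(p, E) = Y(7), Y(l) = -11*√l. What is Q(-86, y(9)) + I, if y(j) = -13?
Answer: 32502 - 11*√7 ≈ 32473.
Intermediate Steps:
Q(p, E) = -11*√7
I = 32502 (I = -3*((-10511 - 4553) - (5741 - 1*9971)) = -3*(-15064 - (5741 - 9971)) = -3*(-15064 - 1*(-4230)) = -3*(-15064 + 4230) = -3*(-10834) = 32502)
Q(-86, y(9)) + I = -11*√7 + 32502 = 32502 - 11*√7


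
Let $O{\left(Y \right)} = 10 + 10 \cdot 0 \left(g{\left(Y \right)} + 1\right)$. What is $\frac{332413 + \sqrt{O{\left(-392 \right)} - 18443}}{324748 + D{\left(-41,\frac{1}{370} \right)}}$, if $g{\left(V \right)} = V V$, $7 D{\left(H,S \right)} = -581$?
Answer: $\frac{332413}{324665} + \frac{i \sqrt{18433}}{324665} \approx 1.0239 + 0.00041818 i$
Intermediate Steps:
$D{\left(H,S \right)} = -83$ ($D{\left(H,S \right)} = \frac{1}{7} \left(-581\right) = -83$)
$g{\left(V \right)} = V^{2}$
$O{\left(Y \right)} = 10$ ($O{\left(Y \right)} = 10 + 10 \cdot 0 \left(Y^{2} + 1\right) = 10 + 10 \cdot 0 \left(1 + Y^{2}\right) = 10 + 10 \cdot 0 = 10 + 0 = 10$)
$\frac{332413 + \sqrt{O{\left(-392 \right)} - 18443}}{324748 + D{\left(-41,\frac{1}{370} \right)}} = \frac{332413 + \sqrt{10 - 18443}}{324748 - 83} = \frac{332413 + \sqrt{-18433}}{324665} = \left(332413 + i \sqrt{18433}\right) \frac{1}{324665} = \frac{332413}{324665} + \frac{i \sqrt{18433}}{324665}$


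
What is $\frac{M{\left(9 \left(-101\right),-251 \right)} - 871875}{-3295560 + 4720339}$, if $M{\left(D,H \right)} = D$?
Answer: $- \frac{872784}{1424779} \approx -0.61257$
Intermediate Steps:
$\frac{M{\left(9 \left(-101\right),-251 \right)} - 871875}{-3295560 + 4720339} = \frac{9 \left(-101\right) - 871875}{-3295560 + 4720339} = \frac{-909 - 871875}{1424779} = \left(-872784\right) \frac{1}{1424779} = - \frac{872784}{1424779}$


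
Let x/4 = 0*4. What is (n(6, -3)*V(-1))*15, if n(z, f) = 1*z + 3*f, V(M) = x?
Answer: 0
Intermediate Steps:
x = 0 (x = 4*(0*4) = 4*0 = 0)
V(M) = 0
n(z, f) = z + 3*f
(n(6, -3)*V(-1))*15 = ((6 + 3*(-3))*0)*15 = ((6 - 9)*0)*15 = -3*0*15 = 0*15 = 0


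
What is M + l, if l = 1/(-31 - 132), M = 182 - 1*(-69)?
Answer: 40912/163 ≈ 250.99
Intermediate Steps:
M = 251 (M = 182 + 69 = 251)
l = -1/163 (l = 1/(-163) = -1/163 ≈ -0.0061350)
M + l = 251 - 1/163 = 40912/163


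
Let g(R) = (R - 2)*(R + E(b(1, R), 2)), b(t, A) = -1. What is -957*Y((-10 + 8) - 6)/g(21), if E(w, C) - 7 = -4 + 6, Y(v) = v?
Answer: 1276/95 ≈ 13.432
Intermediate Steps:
E(w, C) = 9 (E(w, C) = 7 + (-4 + 6) = 7 + 2 = 9)
g(R) = (-2 + R)*(9 + R) (g(R) = (R - 2)*(R + 9) = (-2 + R)*(9 + R))
-957*Y((-10 + 8) - 6)/g(21) = -957*((-10 + 8) - 6)/(-18 + 21² + 7*21) = -957*(-2 - 6)/(-18 + 441 + 147) = -957/(570/(-8)) = -957/(570*(-⅛)) = -957/(-285/4) = -957*(-4/285) = 1276/95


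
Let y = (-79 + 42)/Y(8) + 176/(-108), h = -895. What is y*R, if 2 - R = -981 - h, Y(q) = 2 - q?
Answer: 10780/27 ≈ 399.26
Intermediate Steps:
R = 88 (R = 2 - (-981 - 1*(-895)) = 2 - (-981 + 895) = 2 - 1*(-86) = 2 + 86 = 88)
y = 245/54 (y = (-79 + 42)/(2 - 1*8) + 176/(-108) = -37/(2 - 8) + 176*(-1/108) = -37/(-6) - 44/27 = -37*(-⅙) - 44/27 = 37/6 - 44/27 = 245/54 ≈ 4.5370)
y*R = (245/54)*88 = 10780/27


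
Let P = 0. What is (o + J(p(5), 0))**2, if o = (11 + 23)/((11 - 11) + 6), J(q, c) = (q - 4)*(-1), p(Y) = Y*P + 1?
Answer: 676/9 ≈ 75.111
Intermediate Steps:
p(Y) = 1 (p(Y) = Y*0 + 1 = 0 + 1 = 1)
J(q, c) = 4 - q (J(q, c) = (-4 + q)*(-1) = 4 - q)
o = 17/3 (o = 34/(0 + 6) = 34/6 = 34*(1/6) = 17/3 ≈ 5.6667)
(o + J(p(5), 0))**2 = (17/3 + (4 - 1*1))**2 = (17/3 + (4 - 1))**2 = (17/3 + 3)**2 = (26/3)**2 = 676/9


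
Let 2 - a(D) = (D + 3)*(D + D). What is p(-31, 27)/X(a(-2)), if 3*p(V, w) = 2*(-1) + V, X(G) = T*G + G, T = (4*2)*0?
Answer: -11/6 ≈ -1.8333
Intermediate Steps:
T = 0 (T = 8*0 = 0)
a(D) = 2 - 2*D*(3 + D) (a(D) = 2 - (D + 3)*(D + D) = 2 - (3 + D)*2*D = 2 - 2*D*(3 + D))
X(G) = G (X(G) = 0*G + G = 0 + G = G)
p(V, w) = -2/3 + V/3 (p(V, w) = (2*(-1) + V)/3 = (-2 + V)/3 = -2/3 + V/3)
p(-31, 27)/X(a(-2)) = (-2/3 + (1/3)*(-31))/(2 - 6*(-2) - 2*(-2)**2) = (-2/3 - 31/3)/(2 + 12 - 2*4) = -11/(2 + 12 - 8) = -11/6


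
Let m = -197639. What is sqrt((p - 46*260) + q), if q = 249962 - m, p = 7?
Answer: 8*sqrt(6807) ≈ 660.04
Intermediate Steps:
q = 447601 (q = 249962 - 1*(-197639) = 249962 + 197639 = 447601)
sqrt((p - 46*260) + q) = sqrt((7 - 46*260) + 447601) = sqrt((7 - 11960) + 447601) = sqrt(-11953 + 447601) = sqrt(435648) = 8*sqrt(6807)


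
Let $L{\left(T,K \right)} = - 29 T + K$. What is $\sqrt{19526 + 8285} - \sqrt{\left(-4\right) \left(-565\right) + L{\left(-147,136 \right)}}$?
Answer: $\sqrt{27811} - \sqrt{6659} \approx 85.164$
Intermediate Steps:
$L{\left(T,K \right)} = K - 29 T$
$\sqrt{19526 + 8285} - \sqrt{\left(-4\right) \left(-565\right) + L{\left(-147,136 \right)}} = \sqrt{19526 + 8285} - \sqrt{\left(-4\right) \left(-565\right) + \left(136 - -4263\right)} = \sqrt{27811} - \sqrt{2260 + \left(136 + 4263\right)} = \sqrt{27811} - \sqrt{2260 + 4399} = \sqrt{27811} - \sqrt{6659}$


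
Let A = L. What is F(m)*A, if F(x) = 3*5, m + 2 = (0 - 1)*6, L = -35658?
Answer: -534870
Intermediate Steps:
m = -8 (m = -2 + (0 - 1)*6 = -2 - 1*6 = -2 - 6 = -8)
F(x) = 15
A = -35658
F(m)*A = 15*(-35658) = -534870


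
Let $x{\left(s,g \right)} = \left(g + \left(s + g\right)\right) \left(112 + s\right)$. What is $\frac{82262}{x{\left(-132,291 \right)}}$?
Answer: $- \frac{41131}{4500} \approx -9.1402$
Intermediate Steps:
$x{\left(s,g \right)} = \left(112 + s\right) \left(s + 2 g\right)$ ($x{\left(s,g \right)} = \left(g + \left(g + s\right)\right) \left(112 + s\right) = \left(s + 2 g\right) \left(112 + s\right) = \left(112 + s\right) \left(s + 2 g\right)$)
$\frac{82262}{x{\left(-132,291 \right)}} = \frac{82262}{\left(-132\right)^{2} + 112 \left(-132\right) + 224 \cdot 291 + 2 \cdot 291 \left(-132\right)} = \frac{82262}{17424 - 14784 + 65184 - 76824} = \frac{82262}{-9000} = 82262 \left(- \frac{1}{9000}\right) = - \frac{41131}{4500}$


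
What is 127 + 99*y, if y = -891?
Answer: -88082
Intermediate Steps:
127 + 99*y = 127 + 99*(-891) = 127 - 88209 = -88082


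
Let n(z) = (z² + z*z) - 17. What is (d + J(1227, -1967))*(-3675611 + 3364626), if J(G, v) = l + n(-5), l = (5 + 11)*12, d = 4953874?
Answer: -1540650477515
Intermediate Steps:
n(z) = -17 + 2*z² (n(z) = (z² + z²) - 17 = 2*z² - 17 = -17 + 2*z²)
l = 192 (l = 16*12 = 192)
J(G, v) = 225 (J(G, v) = 192 + (-17 + 2*(-5)²) = 192 + (-17 + 2*25) = 192 + (-17 + 50) = 192 + 33 = 225)
(d + J(1227, -1967))*(-3675611 + 3364626) = (4953874 + 225)*(-3675611 + 3364626) = 4954099*(-310985) = -1540650477515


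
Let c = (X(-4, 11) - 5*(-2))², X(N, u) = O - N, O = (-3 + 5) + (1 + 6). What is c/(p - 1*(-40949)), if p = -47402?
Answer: -529/6453 ≈ -0.081977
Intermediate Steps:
O = 9 (O = 2 + 7 = 9)
X(N, u) = 9 - N
c = 529 (c = ((9 - 1*(-4)) - 5*(-2))² = ((9 + 4) + 10)² = (13 + 10)² = 23² = 529)
c/(p - 1*(-40949)) = 529/(-47402 - 1*(-40949)) = 529/(-47402 + 40949) = 529/(-6453) = 529*(-1/6453) = -529/6453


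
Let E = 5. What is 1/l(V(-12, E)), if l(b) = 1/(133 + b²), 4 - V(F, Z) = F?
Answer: 389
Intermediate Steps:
V(F, Z) = 4 - F
1/l(V(-12, E)) = 1/(1/(133 + (4 - 1*(-12))²)) = 1/(1/(133 + (4 + 12)²)) = 1/(1/(133 + 16²)) = 1/(1/(133 + 256)) = 1/(1/389) = 389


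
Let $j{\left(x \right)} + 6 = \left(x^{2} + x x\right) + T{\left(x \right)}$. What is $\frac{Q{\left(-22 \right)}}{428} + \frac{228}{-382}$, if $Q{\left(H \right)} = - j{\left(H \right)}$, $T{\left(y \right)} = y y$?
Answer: $- \frac{162489}{40874} \approx -3.9754$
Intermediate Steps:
$T{\left(y \right)} = y^{2}$
$j{\left(x \right)} = -6 + 3 x^{2}$ ($j{\left(x \right)} = -6 + \left(\left(x^{2} + x x\right) + x^{2}\right) = -6 + \left(\left(x^{2} + x^{2}\right) + x^{2}\right) = -6 + \left(2 x^{2} + x^{2}\right) = -6 + 3 x^{2}$)
$Q{\left(H \right)} = 6 - 3 H^{2}$ ($Q{\left(H \right)} = - (-6 + 3 H^{2}) = 6 - 3 H^{2}$)
$\frac{Q{\left(-22 \right)}}{428} + \frac{228}{-382} = \frac{6 - 3 \left(-22\right)^{2}}{428} + \frac{228}{-382} = \left(6 - 1452\right) \frac{1}{428} + 228 \left(- \frac{1}{382}\right) = \left(6 - 1452\right) \frac{1}{428} - \frac{114}{191} = \left(-1446\right) \frac{1}{428} - \frac{114}{191} = - \frac{723}{214} - \frac{114}{191} = - \frac{162489}{40874}$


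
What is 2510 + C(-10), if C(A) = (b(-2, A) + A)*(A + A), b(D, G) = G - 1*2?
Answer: 2950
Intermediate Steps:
b(D, G) = -2 + G (b(D, G) = G - 2 = -2 + G)
C(A) = 2*A*(-2 + 2*A) (C(A) = ((-2 + A) + A)*(A + A) = (-2 + 2*A)*(2*A) = 2*A*(-2 + 2*A))
2510 + C(-10) = 2510 + 4*(-10)*(-1 - 10) = 2510 + 4*(-10)*(-11) = 2510 + 440 = 2950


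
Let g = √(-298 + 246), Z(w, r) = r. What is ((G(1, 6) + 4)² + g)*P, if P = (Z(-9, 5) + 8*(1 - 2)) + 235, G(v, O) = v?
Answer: 5800 + 464*I*√13 ≈ 5800.0 + 1673.0*I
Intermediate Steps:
g = 2*I*√13 (g = √(-52) = 2*I*√13 ≈ 7.2111*I)
P = 232 (P = (5 + 8*(1 - 2)) + 235 = (5 + 8*(-1)) + 235 = (5 - 8) + 235 = -3 + 235 = 232)
((G(1, 6) + 4)² + g)*P = ((1 + 4)² + 2*I*√13)*232 = (5² + 2*I*√13)*232 = (25 + 2*I*√13)*232 = 5800 + 464*I*√13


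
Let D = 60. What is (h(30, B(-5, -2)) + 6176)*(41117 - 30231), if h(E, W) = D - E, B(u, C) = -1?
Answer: 67558516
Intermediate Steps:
h(E, W) = 60 - E
(h(30, B(-5, -2)) + 6176)*(41117 - 30231) = ((60 - 1*30) + 6176)*(41117 - 30231) = ((60 - 30) + 6176)*10886 = (30 + 6176)*10886 = 6206*10886 = 67558516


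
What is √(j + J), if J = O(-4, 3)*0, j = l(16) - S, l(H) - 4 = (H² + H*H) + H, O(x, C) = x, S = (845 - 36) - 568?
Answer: √291 ≈ 17.059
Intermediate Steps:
S = 241 (S = 809 - 568 = 241)
l(H) = 4 + H + 2*H² (l(H) = 4 + ((H² + H*H) + H) = 4 + ((H² + H²) + H) = 4 + (2*H² + H) = 4 + (H + 2*H²) = 4 + H + 2*H²)
j = 291 (j = (4 + 16 + 2*16²) - 1*241 = (4 + 16 + 2*256) - 241 = (4 + 16 + 512) - 241 = 532 - 241 = 291)
J = 0 (J = -4*0 = 0)
√(j + J) = √(291 + 0) = √291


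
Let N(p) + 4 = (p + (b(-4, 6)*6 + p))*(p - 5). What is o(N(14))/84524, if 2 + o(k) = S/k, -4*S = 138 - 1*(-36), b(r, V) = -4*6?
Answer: -4105/177162304 ≈ -2.3171e-5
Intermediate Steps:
b(r, V) = -24
S = -87/2 (S = -(138 - 1*(-36))/4 = -(138 + 36)/4 = -1/4*174 = -87/2 ≈ -43.500)
N(p) = -4 + (-144 + 2*p)*(-5 + p) (N(p) = -4 + (p + (-24*6 + p))*(p - 5) = -4 + (p + (-144 + p))*(-5 + p) = -4 + (-144 + 2*p)*(-5 + p))
o(k) = -2 - 87/(2*k)
o(N(14))/84524 = (-2 - 87/(2*(716 - 154*14 + 2*14**2)))/84524 = (-2 - 87/(2*(716 - 2156 + 2*196)))*(1/84524) = (-2 - 87/(2*(716 - 2156 + 392)))*(1/84524) = (-2 - 87/2/(-1048))*(1/84524) = (-2 - 87/2*(-1/1048))*(1/84524) = (-2 + 87/2096)*(1/84524) = -4105/2096*1/84524 = -4105/177162304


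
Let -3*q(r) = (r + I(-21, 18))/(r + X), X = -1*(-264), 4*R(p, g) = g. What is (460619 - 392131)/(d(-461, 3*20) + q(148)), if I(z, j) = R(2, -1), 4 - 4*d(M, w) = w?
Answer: -112868224/23269 ≈ -4850.6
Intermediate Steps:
d(M, w) = 1 - w/4
R(p, g) = g/4
I(z, j) = -¼ (I(z, j) = (¼)*(-1) = -¼)
X = 264
q(r) = -(-¼ + r)/(3*(264 + r)) (q(r) = -(r - ¼)/(3*(r + 264)) = -(-¼ + r)/(3*(264 + r)))
(460619 - 392131)/(d(-461, 3*20) + q(148)) = (460619 - 392131)/((1 - 3*20/4) + (1 - 4*148)/(12*(264 + 148))) = 68488/((1 - ¼*60) + (1/12)*(1 - 592)/412) = 68488/((1 - 15) + (1/12)*(1/412)*(-591)) = 68488/(-14 - 197/1648) = 68488/(-23269/1648) = 68488*(-1648/23269) = -112868224/23269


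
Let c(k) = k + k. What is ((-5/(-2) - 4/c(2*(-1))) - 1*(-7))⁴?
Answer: 194481/16 ≈ 12155.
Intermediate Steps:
c(k) = 2*k
((-5/(-2) - 4/c(2*(-1))) - 1*(-7))⁴ = ((-5/(-2) - 4/(2*(2*(-1)))) - 1*(-7))⁴ = ((-5*(-½) - 4/(2*(-2))) + 7)⁴ = ((5/2 - 4/(-4)) + 7)⁴ = ((5/2 - 4*(-¼)) + 7)⁴ = ((5/2 + 1) + 7)⁴ = (7/2 + 7)⁴ = (21/2)⁴ = 194481/16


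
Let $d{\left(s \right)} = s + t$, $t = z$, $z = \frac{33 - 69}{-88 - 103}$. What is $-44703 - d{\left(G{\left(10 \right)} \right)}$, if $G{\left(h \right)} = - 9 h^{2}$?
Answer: $- \frac{8366409}{191} \approx -43803.0$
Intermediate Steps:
$z = \frac{36}{191}$ ($z = - \frac{36}{-191} = \left(-36\right) \left(- \frac{1}{191}\right) = \frac{36}{191} \approx 0.18848$)
$t = \frac{36}{191} \approx 0.18848$
$d{\left(s \right)} = \frac{36}{191} + s$ ($d{\left(s \right)} = s + \frac{36}{191} = \frac{36}{191} + s$)
$-44703 - d{\left(G{\left(10 \right)} \right)} = -44703 - \left(\frac{36}{191} - 9 \cdot 10^{2}\right) = -44703 - \left(\frac{36}{191} - 900\right) = -44703 - - \frac{171864}{191} = -44703 + \frac{171864}{191} = - \frac{8366409}{191}$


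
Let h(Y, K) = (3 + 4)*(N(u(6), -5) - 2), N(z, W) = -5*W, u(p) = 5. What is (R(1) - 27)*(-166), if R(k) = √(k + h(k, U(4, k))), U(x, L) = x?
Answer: 4482 - 1494*√2 ≈ 2369.2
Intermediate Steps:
N(z, W) = -5*W
h(Y, K) = 161 (h(Y, K) = (3 + 4)*(-5*(-5) - 2) = 7*(25 - 2) = 7*23 = 161)
R(k) = √(161 + k) (R(k) = √(k + 161) = √(161 + k))
(R(1) - 27)*(-166) = (√(161 + 1) - 27)*(-166) = (√162 - 27)*(-166) = (9*√2 - 27)*(-166) = (-27 + 9*√2)*(-166) = 4482 - 1494*√2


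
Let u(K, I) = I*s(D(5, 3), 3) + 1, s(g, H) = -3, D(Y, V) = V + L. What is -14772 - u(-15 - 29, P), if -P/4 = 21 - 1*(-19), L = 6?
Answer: -15253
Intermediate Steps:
P = -160 (P = -4*(21 - 1*(-19)) = -4*(21 + 19) = -4*40 = -160)
D(Y, V) = 6 + V (D(Y, V) = V + 6 = 6 + V)
u(K, I) = 1 - 3*I (u(K, I) = I*(-3) + 1 = -3*I + 1 = 1 - 3*I)
-14772 - u(-15 - 29, P) = -14772 - (1 - 3*(-160)) = -14772 - (1 + 480) = -14772 - 1*481 = -14772 - 481 = -15253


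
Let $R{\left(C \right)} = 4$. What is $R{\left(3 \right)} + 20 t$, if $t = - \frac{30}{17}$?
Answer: $- \frac{532}{17} \approx -31.294$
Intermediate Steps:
$t = - \frac{30}{17}$ ($t = \left(-30\right) \frac{1}{17} = - \frac{30}{17} \approx -1.7647$)
$R{\left(3 \right)} + 20 t = 4 + 20 \left(- \frac{30}{17}\right) = 4 - \frac{600}{17} = - \frac{532}{17}$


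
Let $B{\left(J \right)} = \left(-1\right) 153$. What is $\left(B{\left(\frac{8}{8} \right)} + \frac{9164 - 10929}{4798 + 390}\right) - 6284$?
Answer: $- \frac{33396921}{5188} \approx -6437.3$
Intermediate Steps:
$B{\left(J \right)} = -153$
$\left(B{\left(\frac{8}{8} \right)} + \frac{9164 - 10929}{4798 + 390}\right) - 6284 = \left(-153 + \frac{9164 - 10929}{4798 + 390}\right) - 6284 = \left(-153 - \frac{1765}{5188}\right) - 6284 = - \frac{795529}{5188} - 6284 = - \frac{33396921}{5188}$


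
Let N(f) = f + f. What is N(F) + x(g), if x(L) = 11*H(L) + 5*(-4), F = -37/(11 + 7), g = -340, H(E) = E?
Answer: -33877/9 ≈ -3764.1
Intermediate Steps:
F = -37/18 ≈ -2.0556
x(L) = -20 + 11*L (x(L) = 11*L + 5*(-4) = 11*L - 20 = -20 + 11*L)
N(f) = 2*f
N(F) + x(g) = 2*(-37/18) + (-20 + 11*(-340)) = -37/9 + (-20 - 3740) = -37/9 - 3760 = -33877/9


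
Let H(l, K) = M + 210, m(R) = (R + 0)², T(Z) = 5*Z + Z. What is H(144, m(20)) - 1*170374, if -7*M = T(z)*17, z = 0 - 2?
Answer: -1190944/7 ≈ -1.7013e+5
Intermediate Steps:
z = -2
T(Z) = 6*Z
m(R) = R²
M = 204/7 (M = -6*(-2)*17/7 = -(-12)*17/7 = -⅐*(-204) = 204/7 ≈ 29.143)
H(l, K) = 1674/7 (H(l, K) = 204/7 + 210 = 1674/7)
H(144, m(20)) - 1*170374 = 1674/7 - 1*170374 = 1674/7 - 170374 = -1190944/7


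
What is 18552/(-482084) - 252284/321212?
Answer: -7973825305/9678197863 ≈ -0.82390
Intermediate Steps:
18552/(-482084) - 252284/321212 = 18552*(-1/482084) - 252284*1/321212 = -4638/120521 - 63071/80303 = -7973825305/9678197863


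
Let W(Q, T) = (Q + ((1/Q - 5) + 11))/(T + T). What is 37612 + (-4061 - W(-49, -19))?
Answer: 31234927/931 ≈ 33550.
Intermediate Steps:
W(Q, T) = (6 + Q + 1/Q)/(2*T) (W(Q, T) = (Q + ((-5 + 1/Q) + 11))/((2*T)) = (Q + (6 + 1/Q))*(1/(2*T)) = (6 + Q + 1/Q)*(1/(2*T)) = (6 + Q + 1/Q)/(2*T))
37612 + (-4061 - W(-49, -19)) = 37612 + (-4061 - (1 - 49*(6 - 49))/(2*(-49)*(-19))) = 37612 + (-4061 - (-1)*(-1)*(1 - 49*(-43))/(2*49*19)) = 37612 + (-4061 - (-1)*(-1)*(1 + 2107)/(2*49*19)) = 37612 + (-4061 - (-1)*(-1)*2108/(2*49*19)) = 37612 + (-4061 - 1*1054/931) = 37612 + (-4061 - 1054/931) = 37612 - 3781845/931 = 31234927/931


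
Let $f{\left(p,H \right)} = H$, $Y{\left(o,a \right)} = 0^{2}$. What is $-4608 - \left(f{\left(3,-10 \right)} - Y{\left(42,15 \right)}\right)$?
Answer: $-4598$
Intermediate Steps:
$Y{\left(o,a \right)} = 0$
$-4608 - \left(f{\left(3,-10 \right)} - Y{\left(42,15 \right)}\right) = -4608 - \left(-10 - 0\right) = -4608 - \left(-10 + 0\right) = -4608 - -10 = -4608 + 10 = -4598$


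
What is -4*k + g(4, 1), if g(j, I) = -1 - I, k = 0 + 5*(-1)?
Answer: 18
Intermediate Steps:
k = -5 (k = 0 - 5 = -5)
-4*k + g(4, 1) = -4*(-5) + (-1 - 1*1) = 20 + (-1 - 1) = 20 - 2 = 18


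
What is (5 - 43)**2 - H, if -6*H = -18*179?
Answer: 907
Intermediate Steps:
H = 537 (H = -(-3)*179 = -1/6*(-3222) = 537)
(5 - 43)**2 - H = (5 - 43)**2 - 1*537 = (-38)**2 - 537 = 1444 - 537 = 907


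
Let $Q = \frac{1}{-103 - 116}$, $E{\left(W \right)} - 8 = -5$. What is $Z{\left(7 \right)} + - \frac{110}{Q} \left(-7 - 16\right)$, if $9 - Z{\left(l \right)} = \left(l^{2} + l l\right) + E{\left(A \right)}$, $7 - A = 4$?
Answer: $-554162$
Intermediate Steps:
$A = 3$ ($A = 7 - 4 = 3$)
$E{\left(W \right)} = 3$ ($E{\left(W \right)} = 8 - 5 = 3$)
$Z{\left(l \right)} = 6 - 2 l^{2}$ ($Z{\left(l \right)} = 9 - \left(\left(l^{2} + l l\right) + 3\right) = 9 - \left(\left(l^{2} + l^{2}\right) + 3\right) = 9 - \left(2 l^{2} + 3\right) = 9 - \left(3 + 2 l^{2}\right) = 6 - 2 l^{2}$)
$Q = - \frac{1}{219}$ ($Q = \frac{1}{-219} = - \frac{1}{219} \approx -0.0045662$)
$Z{\left(7 \right)} + - \frac{110}{Q} \left(-7 - 16\right) = \left(6 - 2 \cdot 7^{2}\right) + - \frac{110}{- \frac{1}{219}} \left(-7 - 16\right) = \left(6 - 98\right) + \left(-110\right) \left(-219\right) \left(-7 - 16\right) = \left(6 - 98\right) + 24090 \left(-23\right) = -92 - 554070 = -554162$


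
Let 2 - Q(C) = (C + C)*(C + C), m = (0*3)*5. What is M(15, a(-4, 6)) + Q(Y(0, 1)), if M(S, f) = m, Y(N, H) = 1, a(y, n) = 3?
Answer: -2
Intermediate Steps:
m = 0 (m = 0*5 = 0)
M(S, f) = 0
Q(C) = 2 - 4*C² (Q(C) = 2 - (C + C)*(C + C) = 2 - 2*C*2*C = 2 - 4*C²)
M(15, a(-4, 6)) + Q(Y(0, 1)) = 0 + (2 - 4*1²) = 0 + (2 - 4*1) = 0 + (2 - 4) = 0 - 2 = -2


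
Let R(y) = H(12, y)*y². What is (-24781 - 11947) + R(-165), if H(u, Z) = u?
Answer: 289972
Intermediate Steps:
R(y) = 12*y²
(-24781 - 11947) + R(-165) = (-24781 - 11947) + 12*(-165)² = -36728 + 12*27225 = -36728 + 326700 = 289972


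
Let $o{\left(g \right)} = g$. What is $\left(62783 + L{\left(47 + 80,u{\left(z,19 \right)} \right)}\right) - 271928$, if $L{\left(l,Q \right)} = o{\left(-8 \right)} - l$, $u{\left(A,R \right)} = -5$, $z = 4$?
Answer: $-209280$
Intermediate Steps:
$L{\left(l,Q \right)} = -8 - l$
$\left(62783 + L{\left(47 + 80,u{\left(z,19 \right)} \right)}\right) - 271928 = \left(62783 - 135\right) - 271928 = 62648 - 271928 = -209280$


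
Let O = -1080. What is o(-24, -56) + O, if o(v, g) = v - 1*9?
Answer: -1113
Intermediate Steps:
o(v, g) = -9 + v (o(v, g) = v - 9 = -9 + v)
o(-24, -56) + O = (-9 - 24) - 1080 = -33 - 1080 = -1113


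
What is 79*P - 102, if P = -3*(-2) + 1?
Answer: 451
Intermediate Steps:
P = 7 (P = 6 + 1 = 7)
79*P - 102 = 79*7 - 102 = 553 - 102 = 451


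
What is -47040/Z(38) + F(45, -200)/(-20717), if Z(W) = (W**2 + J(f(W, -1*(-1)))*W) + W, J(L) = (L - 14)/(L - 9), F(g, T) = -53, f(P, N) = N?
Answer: -779556689/25585495 ≈ -30.469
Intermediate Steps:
J(L) = (-14 + L)/(-9 + L)
Z(W) = W**2 + 21*W/8 (Z(W) = (W**2 + ((-14 - 1*(-1))/(-9 - 1*(-1)))*W) + W = (W**2 + ((-14 + 1)/(-9 + 1))*W) + W = (W**2 + (-13/(-8))*W) + W = (W**2 + (-1/8*(-13))*W) + W = (W**2 + 13*W/8) + W = W**2 + 21*W/8)
-47040/Z(38) + F(45, -200)/(-20717) = -47040*4/(19*(21 + 8*38)) - 53/(-20717) = -47040*4/(19*(21 + 304)) - 53*(-1/20717) = -47040/((1/8)*38*325) + 53/20717 = -47040/6175/4 + 53/20717 = -47040*4/6175 + 53/20717 = -37632/1235 + 53/20717 = -779556689/25585495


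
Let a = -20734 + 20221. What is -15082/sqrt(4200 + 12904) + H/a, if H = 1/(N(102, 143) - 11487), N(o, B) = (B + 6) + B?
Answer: 1/5743035 - 7541*sqrt(1069)/2138 ≈ -115.32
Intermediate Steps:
N(o, B) = 6 + 2*B (N(o, B) = (6 + B) + B = 6 + 2*B)
H = -1/11195 (H = 1/((6 + 2*143) - 11487) = 1/((6 + 286) - 11487) = 1/(292 - 11487) = 1/(-11195) = -1/11195 ≈ -8.9326e-5)
a = -513
-15082/sqrt(4200 + 12904) + H/a = -15082/sqrt(4200 + 12904) - 1/11195/(-513) = -15082*sqrt(1069)/4276 - 1/11195*(-1/513) = -15082*sqrt(1069)/4276 + 1/5743035 = -7541*sqrt(1069)/2138 + 1/5743035 = 1/5743035 - 7541*sqrt(1069)/2138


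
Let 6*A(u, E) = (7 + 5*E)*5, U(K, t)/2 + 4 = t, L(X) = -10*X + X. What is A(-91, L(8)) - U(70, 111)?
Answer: -3049/6 ≈ -508.17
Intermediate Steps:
L(X) = -9*X
U(K, t) = -8 + 2*t
A(u, E) = 35/6 + 25*E/6 (A(u, E) = ((7 + 5*E)*5)/6 = (35 + 25*E)/6 = 35/6 + 25*E/6)
A(-91, L(8)) - U(70, 111) = (35/6 + 25*(-9*8)/6) - (-8 + 2*111) = (35/6 + (25/6)*(-72)) - (-8 + 222) = (35/6 - 300) - 1*214 = -1765/6 - 214 = -3049/6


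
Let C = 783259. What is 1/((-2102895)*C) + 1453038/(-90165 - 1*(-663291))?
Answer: 398885917500935744/157333731364008405 ≈ 2.5353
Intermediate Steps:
1/((-2102895)*C) + 1453038/(-90165 - 1*(-663291)) = 1/(-2102895*783259) + 1453038/(-90165 - 1*(-663291)) = -1/2102895*1/783259 + 1453038/(-90165 + 663291) = -1/1647111434805 + 1453038/573126 = -1/1647111434805 + 1453038*(1/573126) = -1/1647111434805 + 242173/95521 = 398885917500935744/157333731364008405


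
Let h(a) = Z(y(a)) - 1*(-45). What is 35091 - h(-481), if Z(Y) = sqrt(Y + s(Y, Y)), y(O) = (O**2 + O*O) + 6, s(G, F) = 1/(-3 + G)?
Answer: 35046 - sqrt(3963069597642709)/92545 ≈ 34366.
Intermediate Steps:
y(O) = 6 + 2*O**2 (y(O) = (O**2 + O**2) + 6 = 2*O**2 + 6 = 6 + 2*O**2)
Z(Y) = sqrt(Y + 1/(-3 + Y))
h(a) = 45 + sqrt((1 + (3 + 2*a**2)*(6 + 2*a**2))/(3 + 2*a**2)) (h(a) = sqrt((1 + (6 + 2*a**2)*(-3 + (6 + 2*a**2)))/(-3 + (6 + 2*a**2))) - 1*(-45) = sqrt((1 + (6 + 2*a**2)*(3 + 2*a**2))/(3 + 2*a**2)) + 45 = sqrt((1 + (3 + 2*a**2)*(6 + 2*a**2))/(3 + 2*a**2)) + 45 = 45 + sqrt((1 + (3 + 2*a**2)*(6 + 2*a**2))/(3 + 2*a**2)))
35091 - h(-481) = 35091 - (45 + sqrt((19 + 4*(-481)**4 + 18*(-481)**2)/(3 + 2*(-481)**2))) = 35091 - (45 + sqrt((19 + 4*53527912321 + 18*231361)/(3 + 2*231361))) = 35091 - (45 + sqrt((19 + 214111649284 + 4164498)/(3 + 462722))) = 35091 - (45 + sqrt(214115813801/462725)) = 35091 - (45 + sqrt(3963069597642709)/92545) = 35091 + (-45 - sqrt(3963069597642709)/92545) = 35046 - sqrt(3963069597642709)/92545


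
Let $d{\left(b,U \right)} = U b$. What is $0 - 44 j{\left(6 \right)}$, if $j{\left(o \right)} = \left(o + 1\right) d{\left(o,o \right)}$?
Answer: $-11088$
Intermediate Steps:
$j{\left(o \right)} = o^{2} \left(1 + o\right)$ ($j{\left(o \right)} = \left(o + 1\right) o o = \left(1 + o\right) o^{2} = o^{2} \left(1 + o\right)$)
$0 - 44 j{\left(6 \right)} = 0 - 44 \cdot 6^{2} \left(1 + 6\right) = 0 - 44 \cdot 36 \cdot 7 = 0 - 11088 = -11088$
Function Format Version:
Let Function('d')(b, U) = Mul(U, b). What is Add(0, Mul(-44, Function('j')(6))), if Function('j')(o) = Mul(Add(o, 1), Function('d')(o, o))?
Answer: -11088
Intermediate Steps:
Function('j')(o) = Mul(Pow(o, 2), Add(1, o)) (Function('j')(o) = Mul(Add(o, 1), Mul(o, o)) = Mul(Add(1, o), Pow(o, 2)) = Mul(Pow(o, 2), Add(1, o)))
Add(0, Mul(-44, Function('j')(6))) = Add(0, Mul(-44, Mul(Pow(6, 2), Add(1, 6)))) = Add(0, Mul(-44, Mul(36, 7))) = Add(0, Mul(-44, 252)) = Add(0, -11088) = -11088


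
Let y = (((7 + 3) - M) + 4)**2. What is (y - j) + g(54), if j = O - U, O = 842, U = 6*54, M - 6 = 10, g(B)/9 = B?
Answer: -28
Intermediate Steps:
g(B) = 9*B
M = 16 (M = 6 + 10 = 16)
U = 324
y = 4 (y = (((7 + 3) - 1*16) + 4)**2 = ((10 - 16) + 4)**2 = (-6 + 4)**2 = (-2)**2 = 4)
j = 518 (j = 842 - 1*324 = 842 - 324 = 518)
(y - j) + g(54) = (4 - 1*518) + 9*54 = (4 - 518) + 486 = -514 + 486 = -28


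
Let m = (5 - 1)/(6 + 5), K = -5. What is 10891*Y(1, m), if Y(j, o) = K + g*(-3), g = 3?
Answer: -152474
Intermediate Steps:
m = 4/11 ≈ 0.36364
Y(j, o) = -14 (Y(j, o) = -5 + 3*(-3) = -5 - 9 = -14)
10891*Y(1, m) = 10891*(-14) = -152474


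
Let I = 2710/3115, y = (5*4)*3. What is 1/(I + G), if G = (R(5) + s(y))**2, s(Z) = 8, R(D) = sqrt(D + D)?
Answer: 7264803/295513124 - 388129*sqrt(10)/73878281 ≈ 0.0079703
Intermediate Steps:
R(D) = sqrt(2)*sqrt(D) (R(D) = sqrt(2*D) = sqrt(2)*sqrt(D))
y = 60 (y = 20*3 = 60)
I = 542/623 (I = 2710*(1/3115) = 542/623 ≈ 0.86998)
G = (8 + sqrt(10))**2 (G = (sqrt(2)*sqrt(5) + 8)**2 = (sqrt(10) + 8)**2 = (8 + sqrt(10))**2 ≈ 124.60)
1/(I + G) = 1/(542/623 + (8 + sqrt(10))**2)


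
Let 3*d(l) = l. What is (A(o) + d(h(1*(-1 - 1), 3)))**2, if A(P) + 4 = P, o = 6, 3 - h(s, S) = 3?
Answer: 4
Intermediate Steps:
h(s, S) = 0 (h(s, S) = 3 - 1*3 = 3 - 3 = 0)
d(l) = l/3
A(P) = -4 + P
(A(o) + d(h(1*(-1 - 1), 3)))**2 = ((-4 + 6) + (1/3)*0)**2 = (2 + 0)**2 = 2**2 = 4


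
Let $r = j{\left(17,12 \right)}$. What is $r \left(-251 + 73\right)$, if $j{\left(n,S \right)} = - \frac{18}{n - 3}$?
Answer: $\frac{1602}{7} \approx 228.86$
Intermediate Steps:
$j{\left(n,S \right)} = - \frac{18}{-3 + n}$
$r = - \frac{9}{7}$ ($r = - \frac{18}{-3 + 17} = - \frac{18}{14} = \left(-18\right) \frac{1}{14} = - \frac{9}{7} \approx -1.2857$)
$r \left(-251 + 73\right) = - \frac{9 \left(-251 + 73\right)}{7} = \left(- \frac{9}{7}\right) \left(-178\right) = \frac{1602}{7}$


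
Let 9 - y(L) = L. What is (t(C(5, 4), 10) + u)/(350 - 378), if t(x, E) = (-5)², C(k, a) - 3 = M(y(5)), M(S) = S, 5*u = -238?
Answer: 113/140 ≈ 0.80714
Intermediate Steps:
y(L) = 9 - L
u = -238/5 (u = (⅕)*(-238) = -238/5 ≈ -47.600)
C(k, a) = 7 (C(k, a) = 3 + (9 - 1*5) = 3 + (9 - 5) = 3 + 4 = 7)
t(x, E) = 25
(t(C(5, 4), 10) + u)/(350 - 378) = (25 - 238/5)/(350 - 378) = -113/5/(-28) = -113/5*(-1/28) = 113/140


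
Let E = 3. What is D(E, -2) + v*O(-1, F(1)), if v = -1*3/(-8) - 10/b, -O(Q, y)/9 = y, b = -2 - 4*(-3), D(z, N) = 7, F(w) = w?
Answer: 101/8 ≈ 12.625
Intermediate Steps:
b = 10 (b = -2 + 12 = 10)
O(Q, y) = -9*y
v = -5/8 (v = -1*3/(-8) - 10/10 = -3*(-⅛) - 10*⅒ = 3/8 - 1 = -5/8 ≈ -0.62500)
D(E, -2) + v*O(-1, F(1)) = 7 - (-45)/8 = 7 - 5/8*(-9) = 7 + 45/8 = 101/8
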